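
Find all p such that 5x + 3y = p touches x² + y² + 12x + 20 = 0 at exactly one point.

The line touches the circle iff its distance from (−6, 0) is 4:
|5·(−6) + 3·0 − p| / √34 = 4
|p − (−30)| = 4√34.

p = −30 ± 4√34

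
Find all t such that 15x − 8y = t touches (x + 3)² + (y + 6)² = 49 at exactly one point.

Tangency holds when the distance from the centre (−3, −6) to the line equals the radius 7:
|15·(−3) − 8·(−6) − t| / √289 = 7
|t − (3)| = 7·17, so t = 122 or t = −116.

t = −116 or t = 122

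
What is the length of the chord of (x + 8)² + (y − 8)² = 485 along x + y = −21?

23√2

Substitute y = −x − 21:
2x² + 74x + 420 = 0  ⟹  x² + 37x + 210 = 0
x = −7 or x = −30, giving (−7, −14) and (−30, 9).
Chord length = distance between (−7, −14) and (−30, 9) = √1058 = 23√2.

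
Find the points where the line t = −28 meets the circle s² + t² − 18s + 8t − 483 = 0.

(7, −28) and (11, −28)

From the line, t = −28. Substituting:
s² − 18s + 77 = 0
s = 11 or s = 7, giving (11, −28) and (7, −28).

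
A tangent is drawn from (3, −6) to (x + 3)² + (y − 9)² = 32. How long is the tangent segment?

√229

With centre O = (−3, 9), |OP|² = 261 and r² = 32.
By the tangent–radius right angle, tangent length = √(|PO|² − r²) = √229.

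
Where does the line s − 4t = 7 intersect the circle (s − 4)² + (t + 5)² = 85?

(−5, −3) and (11, 1)

Substitute t = (−7 + s)/4:
17s² − 102s − 935 = 0  ⟹  s² − 6s − 55 = 0
s = 11 or s = −5, giving (11, 1) and (−5, −3).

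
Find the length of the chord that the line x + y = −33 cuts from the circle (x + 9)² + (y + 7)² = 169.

From the line, y = −x − 33. Substituting:
2x² + 70x + 588 = 0  ⟹  x² + 35x + 294 = 0
x = −14 or x = −21, giving (−14, −19) and (−21, −12).
|(−14, −19) − (−21, −12)| = √((7)² + (−7)²) = 7√2.

7√2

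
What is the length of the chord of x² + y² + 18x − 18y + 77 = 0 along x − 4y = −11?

Express y = (11 + x)/4 and substitute into the circle:
17x² + 238x + 561 = 0  ⟹  x² + 14x + 33 = 0
x = −3 or x = −11, giving (−3, 2) and (−11, 0).
Chord length = distance between (−3, 2) and (−11, 0) = √68 = 2√17.

2√17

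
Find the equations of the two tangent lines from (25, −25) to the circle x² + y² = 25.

3x + 4y = −25 and 4x + 3y = 25

Let a tangent through (25, −25) have slope m. Its distance from (0, 0) must equal 5:
(−25m − (25))² = 25(m² + 1)
12m² + 25m + 12 = 0, so m = −3/4 or m = −4/3.
Through (25, −25) these give 3x + 4y = −25 and 4x + 3y = 25.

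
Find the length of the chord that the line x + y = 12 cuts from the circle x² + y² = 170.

14√2

The distance from (0, 0) to the line is 12/√2, and r² = 170.
Chord = 2√(r² − d²) = 2·√(98) = 14√2.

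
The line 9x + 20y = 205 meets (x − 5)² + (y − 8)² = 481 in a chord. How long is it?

2√481

Centre (5, 8), r² = 481. Perpendicular distance d from centre to line = |0| / √481 = 0/√481.
Chord = 2√(r² − d²) = 2·√(481) = 2√481.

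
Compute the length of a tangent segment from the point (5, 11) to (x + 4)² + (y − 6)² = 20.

√86

With centre O = (−4, 6), |OP|² = 106 and r² = 20.
By the tangent–radius right angle, tangent length = √(|PO|² − r²) = √86.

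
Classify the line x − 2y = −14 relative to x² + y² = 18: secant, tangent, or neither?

Substituting the line into the circle gives 5x² + 28x + 124 = 0.
Δ = 784 − 2480 = −1696.
No real roots: the line does not meet the circle.

neither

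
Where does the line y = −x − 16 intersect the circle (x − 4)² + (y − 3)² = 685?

From the line, y = −x − 16. Substituting:
2x² + 30x − 308 = 0  ⟹  x² + 15x − 154 = 0
x = 7 or x = −22, giving (7, −23) and (−22, 6).

(−22, 6) and (7, −23)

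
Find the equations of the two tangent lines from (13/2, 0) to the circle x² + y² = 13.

2x + 3y = 13 and 2x − 3y = 13

A line y − (0) = m(x − (13/2)) is tangent when its distance from (0, 0) is √13:
[m·(−13/2) − (0)]² = 13(m² + 1)
9m² − 4 = 0, so m = −2/3 or m = 2/3.
With m = −2/3: 2x + 3y = 13. With m = 2/3: 2x − 3y = 13.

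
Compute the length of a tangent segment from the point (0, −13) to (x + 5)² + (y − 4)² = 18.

2√74

With centre O = (−5, 4), |OP|² = 314 and r² = 18.
The tangent meets the radius at right angles, so tangent² = |PO|² − r² = 314 − 18 = 296.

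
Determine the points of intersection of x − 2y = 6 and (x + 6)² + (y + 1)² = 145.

Substitute y = (−6 + x)/2:
5x² + 40x − 420 = 0  ⟹  x² + 8x − 84 = 0
x = 6 or x = −14, giving (6, 0) and (−14, −10).

(−14, −10) and (6, 0)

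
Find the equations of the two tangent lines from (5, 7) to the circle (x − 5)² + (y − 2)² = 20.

Let a tangent through (5, 7) have slope m. Its distance from (5, 2) must equal 2√5:
[m·(0) − (−5)]² = 20(m² + 1)
4m² − 1 = 0, so m = −1/2 or m = 1/2.
Through (5, 7) these give x + 2y = 19 and x − 2y = −9.

x + 2y = 19 and x − 2y = −9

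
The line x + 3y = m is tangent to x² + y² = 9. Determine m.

m = ±3√10

Tangency holds when the distance from the centre (0, 0) to the line equals the radius 3:
|1·0 + 3·0 − m| / √10 = 3
|m| = 3√10.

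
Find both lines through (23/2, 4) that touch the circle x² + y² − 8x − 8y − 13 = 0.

2x − y = 19 and 2x + y = 27

Write the tangent as mx − y + (4 − m·(23/2)) = 0 and set its distance from the centre to 3√5:
(−15/2m − (0))² = 45(m² + 1)
m² − 4 = 0, so m = 2 or m = −2.
With m = 2: 2x − y = 19. With m = −2: 2x + y = 27.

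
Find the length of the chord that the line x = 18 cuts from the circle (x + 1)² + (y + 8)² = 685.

The line gives x = 18. Substituting into the circle:
y² + 16y − 260 = 0
y = 10 or y = −26, giving (18, 10) and (18, −26).
|(18, 10) − (18, −26)| = √((0)² + (36)²) = 36.

36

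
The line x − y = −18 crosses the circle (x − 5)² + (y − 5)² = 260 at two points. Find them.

(−11, 7) and (3, 21)

Substitute y = x + 18:
2x² + 16x − 66 = 0  ⟹  x² + 8x − 33 = 0
x = 3 or x = −11, giving (3, 21) and (−11, 7).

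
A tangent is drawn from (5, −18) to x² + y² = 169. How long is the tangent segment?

The centre is (0, 0) and r = 13. The square of the distance from P to the centre is 25 + 324 = 349.
Power of the point: PT² = |PO|² − r² = 180, so PT = 6√5.

6√5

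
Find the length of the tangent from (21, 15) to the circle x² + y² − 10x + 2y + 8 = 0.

√494

With centre O = (5, −1), |OP|² = 512 and r² = 18.
By the tangent–radius right angle, tangent length = √(|PO|² − r²) = √494.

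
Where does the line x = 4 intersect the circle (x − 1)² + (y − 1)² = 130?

The line gives x = 4. Substituting into the circle:
y² − 2y − 120 = 0
y = 12 or y = −10, giving (4, 12) and (4, −10).

(4, −10) and (4, 12)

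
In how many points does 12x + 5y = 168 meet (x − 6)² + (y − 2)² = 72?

2

d² = (12·6 + 5·2 − (168))²/169 = 7396/169; r² = 72.
Since d² < r², the line cuts the circle twice.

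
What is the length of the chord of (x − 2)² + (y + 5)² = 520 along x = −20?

The line gives x = −20. Substituting into the circle:
y² + 10y − 11 = 0
y = 1 or y = −11, giving (−20, 1) and (−20, −11).
|(−20, 1) − (−20, −11)| = √((0)² + (12)²) = 12.

12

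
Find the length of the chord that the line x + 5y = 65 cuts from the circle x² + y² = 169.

√26

From the line, y = (65 − x)/5. Substituting:
26x² − 130x = 0  ⟹  x² − 5x = 0
x = 5 or x = 0, giving (5, 12) and (0, 13).
|(5, 12) − (0, 13)| = √((5)² + (−1)²) = √26.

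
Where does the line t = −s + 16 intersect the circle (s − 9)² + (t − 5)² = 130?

Substitute t = −s + 16:
2s² − 40s + 72 = 0  ⟹  s² − 20s + 36 = 0
s = 18 or s = 2, giving (18, −2) and (2, 14).

(2, 14) and (18, −2)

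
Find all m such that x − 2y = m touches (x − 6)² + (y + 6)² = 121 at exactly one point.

m = 18 ± 11√5

For a tangent, require d(centre, line) = r = 11.
|1·6 − 2·(−6) − m| / √5 = 11
|m − (18)| = 11√5.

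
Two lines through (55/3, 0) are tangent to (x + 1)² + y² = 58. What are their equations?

Let a tangent through (55/3, 0) have slope m. Its distance from (−1, 0) must equal √58:
(−58/3m − (0))² = 58(m² + 1)
49m² − 9 = 0, so m = 3/7 or m = −3/7.
Through (55/3, 0) these give 3x − 7y = 55 and 3x + 7y = 55.

3x − 7y = 55 and 3x + 7y = 55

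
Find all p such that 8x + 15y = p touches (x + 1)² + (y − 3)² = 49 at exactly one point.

p = −82 or p = 156

The line touches the circle iff its distance from (−1, 3) is 7:
|8·(−1) + 15·3 − p| / √289 = 7
|p − (37)| = 7·17, so p = 156 or p = −82.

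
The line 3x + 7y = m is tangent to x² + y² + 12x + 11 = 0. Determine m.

m = −18 ± 5√58

For a tangent, require d(centre, line) = r = 5.
|3·(−6) + 7·0 − m| / √58 = 5
|m − (−18)| = 5√58.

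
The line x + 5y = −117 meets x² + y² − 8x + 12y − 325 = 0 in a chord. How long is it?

3√26

The distance from (4, −6) to the line is 91/√26, and r² = 377.
Half the chord is √(r² − d²) = √(117/2), so the full chord is 3√26.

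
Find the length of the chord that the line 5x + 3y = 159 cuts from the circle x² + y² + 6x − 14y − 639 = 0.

√34

The distance from (−3, 7) to the line is 153/√34, and r² = 697.
Half the chord is √(r² − d²) = √(17/2), so the full chord is √34.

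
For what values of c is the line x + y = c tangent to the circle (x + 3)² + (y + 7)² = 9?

For a tangent, require d(centre, line) = r = 3.
|1·(−3) + 1·(−7) − c| / √2 = 3
|c − (−10)| = 3√2.

c = −10 ± 3√2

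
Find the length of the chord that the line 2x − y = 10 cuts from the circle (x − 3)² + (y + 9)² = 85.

8√5

Express y = 2x − 10 and substitute into the circle:
5x² − 10x − 75 = 0  ⟹  x² − 2x − 15 = 0
x = 5 or x = −3, giving (5, 0) and (−3, −16).
|(5, 0) − (−3, −16)| = √((8)² + (16)²) = 8√5.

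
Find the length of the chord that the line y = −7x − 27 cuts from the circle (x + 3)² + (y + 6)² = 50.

10√2

The distance from (−3, −6) to the line is 0/√50, and r² = 50.
Half the chord is √(r² − d²) = √(50), so the full chord is 10√2.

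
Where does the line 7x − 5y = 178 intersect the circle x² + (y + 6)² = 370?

Substitute y = (−178 + 7x)/5:
74x² − 2072x + 12654 = 0  ⟹  x² − 28x + 171 = 0
x = 19 or x = 9, giving (19, −9) and (9, −23).

(9, −23) and (19, −9)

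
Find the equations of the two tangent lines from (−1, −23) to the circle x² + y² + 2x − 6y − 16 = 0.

5x + y = −28 and 5x − y = 18

Let a tangent through (−1, −23) have slope m. Its distance from (−1, 3) must equal √26:
(0m − (26))² = 26(m² + 1)
m² − 25 = 0, so m = −5 or m = 5.
With m = −5: 5x + y = −28. With m = 5: 5x − y = 18.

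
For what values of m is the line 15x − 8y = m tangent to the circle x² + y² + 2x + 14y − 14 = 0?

m = −95 or m = 177

For a tangent, require d(centre, line) = r = 8.
|15·(−1) − 8·(−7) − m| / √289 = 8
|m − (41)| = 8·17, so m = 177 or m = −95.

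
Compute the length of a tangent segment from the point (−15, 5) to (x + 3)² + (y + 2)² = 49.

With centre O = (−3, −2), |OP|² = 193 and r² = 49.
Power of the point: PT² = |PO|² − r² = 144, so PT = 12.

12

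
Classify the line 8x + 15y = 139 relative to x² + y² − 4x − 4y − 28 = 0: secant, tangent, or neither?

secant

Centre (2, 2), r² = 36. Distance² from centre to line = (−93)²/289 = 8649/289.
Since d² < r², the line cuts the circle twice.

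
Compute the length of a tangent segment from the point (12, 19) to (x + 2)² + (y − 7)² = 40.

The centre is (−2, 7) and r = 2√10. The square of the distance from P to the centre is 196 + 144 = 340.
By the tangent–radius right angle, tangent length = √(|PO|² − r²) = √300 = 10√3.

10√3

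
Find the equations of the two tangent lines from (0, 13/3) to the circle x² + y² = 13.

Let a tangent through (0, 13/3) have slope m. Its distance from (0, 0) must equal √13:
(0m − (−13/3))² = 13(m² + 1)
9m² − 4 = 0, so m = −2/3 or m = 2/3.
Through (0, 13/3) these give 2x + 3y = 13 and 2x − 3y = −13.

2x + 3y = 13 and 2x − 3y = −13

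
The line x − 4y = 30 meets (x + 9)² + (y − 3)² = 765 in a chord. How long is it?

Express y = (−30 + x)/4 and substitute into the circle:
17x² + 204x − 9180 = 0  ⟹  x² + 12x − 540 = 0
x = 18 or x = −30, giving (18, −3) and (−30, −15).
|(18, −3) − (−30, −15)| = √((48)² + (12)²) = 12√17.

12√17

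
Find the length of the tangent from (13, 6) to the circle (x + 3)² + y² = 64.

Centre (−3, 0), r² = 64. |PO|² = (16)² + (6)² = 292.
Power of the point: PT² = |PO|² − r² = 228, so PT = 2√57.

2√57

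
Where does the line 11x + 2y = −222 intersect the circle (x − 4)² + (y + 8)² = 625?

(−20, −1) and (−16, −23)

Express y = (−222 − 11x)/2 and substitute into the circle:
125x² + 4500x + 40000 = 0  ⟹  x² + 36x + 320 = 0
x = −16 or x = −20, giving (−16, −23) and (−20, −1).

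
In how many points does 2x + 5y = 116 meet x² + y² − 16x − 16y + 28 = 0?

0

Centre (8, 8), r² = 100. Distance² from centre to line = (−60)²/29 = 3600/29.
Since d² > r², the line lies outside the circle.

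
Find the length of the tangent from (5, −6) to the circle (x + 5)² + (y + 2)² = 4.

4√7

Centre (−5, −2), r² = 4. |PO|² = (10)² + (−4)² = 116.
The tangent meets the radius at right angles, so tangent² = |PO|² − r² = 116 − 4 = 112.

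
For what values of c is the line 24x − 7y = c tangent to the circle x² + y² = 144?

For a tangent, require d(centre, line) = r = 12.
|24·0 − 7·0 − c| / √625 = 12
|c| = 12·25, so c = 300 or c = −300.

c = −300 or c = 300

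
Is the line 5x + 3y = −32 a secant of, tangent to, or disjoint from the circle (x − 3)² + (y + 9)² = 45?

Substituting the line into the circle gives 34x² − 4x − 299 = 0.
Δ = 16 − (−40664) = 40680.
Two real roots: the line is a secant.

secant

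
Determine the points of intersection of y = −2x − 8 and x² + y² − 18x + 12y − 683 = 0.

(−11, 14) and (13, −34)

Express y = −2x − 8 and substitute into the circle:
5x² − 10x − 715 = 0  ⟹  x² − 2x − 143 = 0
x = 13 or x = −11, giving (13, −34) and (−11, 14).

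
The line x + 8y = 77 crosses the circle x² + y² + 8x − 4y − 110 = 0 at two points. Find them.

Substitute y = (77 − x)/8:
65x² + 390x − 3575 = 0  ⟹  x² + 6x − 55 = 0
x = 5 or x = −11, giving (5, 9) and (−11, 11).

(−11, 11) and (5, 9)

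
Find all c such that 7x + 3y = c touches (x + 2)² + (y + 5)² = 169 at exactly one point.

c = −29 ± 13√58

The line touches the circle iff its distance from (−2, −5) is 13:
|7·(−2) + 3·(−5) − c| / √58 = 13
|c − (−29)| = 13√58.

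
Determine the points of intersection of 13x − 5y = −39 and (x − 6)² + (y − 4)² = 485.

From the line, y = (39 + 13x)/5. Substituting:
194x² + 194x − 10864 = 0  ⟹  x² + x − 56 = 0
x = 7 or x = −8, giving (7, 26) and (−8, −13).

(−8, −13) and (7, 26)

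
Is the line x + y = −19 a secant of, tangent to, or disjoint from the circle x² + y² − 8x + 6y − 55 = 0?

disjoint

Centre (4, −3), r² = 80. Distance² from centre to line = (20)²/2 = 200.
Since d² > r², the line lies outside the circle.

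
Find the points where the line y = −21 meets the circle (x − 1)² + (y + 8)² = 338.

Substitute y = −21:
x² − 2x − 168 = 0
x = 14 or x = −12, giving (14, −21) and (−12, −21).

(−12, −21) and (14, −21)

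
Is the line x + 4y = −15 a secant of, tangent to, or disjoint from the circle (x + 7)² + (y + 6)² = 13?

Substituting the line into the circle gives 17x² + 206x + 657 = 0.
Discriminant = (206)² − 4·17·(657) = −2240 < 0.
No real roots: the line does not meet the circle.

disjoint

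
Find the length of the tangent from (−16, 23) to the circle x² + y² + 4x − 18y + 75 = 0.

Centre (−2, 9), r² = 10. |PO|² = (−14)² + (14)² = 392.
By the tangent–radius right angle, tangent length = √(|PO|² − r²) = √382.

√382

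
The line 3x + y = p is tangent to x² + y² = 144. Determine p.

For a tangent, require d(centre, line) = r = 12.
|3·0 + 1·0 − p| / √10 = 12
|p| = 12√10.

p = ±12√10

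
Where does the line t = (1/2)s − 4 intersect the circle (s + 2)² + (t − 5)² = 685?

(−20, −14) and (24, 8)

Express t = (−8 + s)/2 and substitute into the circle:
5s² − 20s − 2400 = 0  ⟹  s² − 4s − 480 = 0
s = 24 or s = −20, giving (24, 8) and (−20, −14).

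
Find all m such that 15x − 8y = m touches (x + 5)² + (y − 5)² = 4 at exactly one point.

m = −149 or m = −81

Tangency holds when the distance from the centre (−5, 5) to the line equals the radius 2:
|15·(−5) − 8·5 − m| / √289 = 2
|m − (−115)| = 2·17, so m = −81 or m = −149.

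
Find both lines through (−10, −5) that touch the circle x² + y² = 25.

4x − 3y = −25 and y = −5

Write the tangent as mx − y + (−5 − m·(−10)) = 0 and set its distance from the centre to 5:
[m·(10) − (5)]² = 25(m² + 1)
3m² − 4m = 0, so m = 4/3 or m = 0.
With m = 4/3: 4x − 3y = −25. With m = 0: y = −5.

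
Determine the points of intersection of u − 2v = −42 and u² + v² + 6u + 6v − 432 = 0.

(−18, 12) and (−6, 18)

Substitute v = (42 + u)/2:
5u² + 120u + 540 = 0  ⟹  u² + 24u + 108 = 0
u = −6 or u = −18, giving (−6, 18) and (−18, 12).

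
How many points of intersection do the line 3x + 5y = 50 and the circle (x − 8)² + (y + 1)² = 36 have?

Substituting the line into the circle gives 34x² − 730x + 3725 = 0.
Discriminant = (−730)² − 4·34·(3725) = 26300 > 0.
Two real roots: the line is a secant.

2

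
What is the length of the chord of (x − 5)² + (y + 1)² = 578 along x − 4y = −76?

From the line, y = (76 + x)/4. Substituting:
17x² − 2448 = 0  ⟹  x² − 144 = 0
x = 12 or x = −12, giving (12, 22) and (−12, 16).
|(12, 22) − (−12, 16)| = √((24)² + (6)²) = 6√17.

6√17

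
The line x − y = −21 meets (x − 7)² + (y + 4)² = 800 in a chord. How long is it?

Substitute y = x + 21:
2x² + 36x − 126 = 0  ⟹  x² + 18x − 63 = 0
x = 3 or x = −21, giving (3, 24) and (−21, 0).
|(3, 24) − (−21, 0)| = √((24)² + (24)²) = 24√2.

24√2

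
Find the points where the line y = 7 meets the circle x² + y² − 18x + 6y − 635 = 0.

(−16, 7) and (34, 7)

Substitute y = 7:
x² − 18x − 544 = 0
x = 34 or x = −16, giving (34, 7) and (−16, 7).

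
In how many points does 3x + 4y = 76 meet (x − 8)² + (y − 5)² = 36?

d² = (3·8 + 4·5 − (76))²/25 = 1024/25; r² = 36.
Since d² > r², the line lies outside the circle.

0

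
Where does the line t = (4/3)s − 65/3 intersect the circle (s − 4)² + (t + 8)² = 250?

(−1, −23) and (17, 1)

Express t = (−65 + 4s)/3 and substitute into the circle:
25s² − 400s − 425 = 0  ⟹  s² − 16s − 17 = 0
s = 17 or s = −1, giving (17, 1) and (−1, −23).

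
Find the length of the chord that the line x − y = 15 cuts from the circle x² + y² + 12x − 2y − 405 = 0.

Substitute y = x − 15:
2x² − 20x − 150 = 0  ⟹  x² − 10x − 75 = 0
x = 15 or x = −5, giving (15, 0) and (−5, −20).
|(15, 0) − (−5, −20)| = √((20)² + (20)²) = 20√2.

20√2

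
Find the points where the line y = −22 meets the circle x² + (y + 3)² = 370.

Substitute y = −22:
x² − 9 = 0
x = 3 or x = −3, giving (3, −22) and (−3, −22).

(−3, −22) and (3, −22)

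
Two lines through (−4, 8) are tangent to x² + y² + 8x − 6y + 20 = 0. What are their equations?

Let a tangent through (−4, 8) have slope m. Its distance from (−4, 3) must equal √5:
[m·(0) − (−5)]² = 5(m² + 1)
m² − 4 = 0, so m = −2 or m = 2.
Through (−4, 8) these give 2x + y = 0 and 2x − y = −16.

2x + y = 0 and 2x − y = −16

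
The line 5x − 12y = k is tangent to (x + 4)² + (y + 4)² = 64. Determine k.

The line touches the circle iff its distance from (−4, −4) is 8:
|5·(−4) − 12·(−4) − k| / √169 = 8
|k − (28)| = 8·13, so k = 132 or k = −76.

k = −76 or k = 132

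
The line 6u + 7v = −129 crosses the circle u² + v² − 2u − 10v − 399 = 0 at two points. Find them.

(−18, −3) and (−4, −15)

Express v = (−129 − 6u)/7 and substitute into the circle:
85u² + 1870u + 6120 = 0  ⟹  u² + 22u + 72 = 0
u = −4 or u = −18, giving (−4, −15) and (−18, −3).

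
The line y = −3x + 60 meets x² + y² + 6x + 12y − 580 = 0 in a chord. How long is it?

5√10

Centre (−3, −6), r² = 625. Perpendicular distance d from centre to line = |−75| / √10 = 75/√10.
Half the chord is √(r² − d²) = √(125/2), so the full chord is 5√10.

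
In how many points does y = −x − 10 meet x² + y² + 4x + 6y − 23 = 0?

2

Substituting the line into the circle gives 2x² + 18x + 17 = 0.
Δ = 324 − 136 = 188.
Two real roots: the line is a secant.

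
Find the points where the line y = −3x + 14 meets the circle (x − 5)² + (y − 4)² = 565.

(−4, 26) and (11, −19)

Substitute y = −3x + 14:
10x² − 70x − 440 = 0  ⟹  x² − 7x − 44 = 0
x = 11 or x = −4, giving (11, −19) and (−4, 26).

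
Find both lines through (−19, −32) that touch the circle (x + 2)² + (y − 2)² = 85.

Let a tangent through (−19, −32) have slope m. Its distance from (−2, 2) must equal √85:
[m·(17) − (34)]² = 85(m² + 1)
12m² − 68m + 63 = 0, so m = 7/6 or m = 9/2.
With m = 7/6: 7x − 6y = 59. With m = 9/2: 9x − 2y = −107.

7x − 6y = 59 and 9x − 2y = −107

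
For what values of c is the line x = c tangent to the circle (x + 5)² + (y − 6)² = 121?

c = −16 or c = 6

The line touches the circle iff its distance from (−5, 6) is 11:
|1·(−5) + 0·6 − c| / √1 = 11
|c − (−5)| = 11, so c = 6 or c = −16.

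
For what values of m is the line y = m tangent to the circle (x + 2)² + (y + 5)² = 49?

Tangency holds when the distance from the centre (−2, −5) to the line equals the radius 7:
|0·(−2) + 1·(−5) − m| / √1 = 7
|m − (−5)| = 7, so m = 2 or m = −12.

m = −12 or m = 2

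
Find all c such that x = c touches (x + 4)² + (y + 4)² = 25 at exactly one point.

For a tangent, require d(centre, line) = r = 5.
|1·(−4) + 0·(−4) − c| / √1 = 5
|c − (−4)| = 5, so c = 1 or c = −9.

c = −9 or c = 1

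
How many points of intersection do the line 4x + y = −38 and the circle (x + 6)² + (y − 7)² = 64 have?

2

Substituting the line into the circle gives 17x² + 372x + 1997 = 0.
Discriminant = (372)² − 4·17·(1997) = 2588 > 0.
Two real roots: the line is a secant.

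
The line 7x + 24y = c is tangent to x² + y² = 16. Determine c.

The line touches the circle iff its distance from (0, 0) is 4:
|7·0 + 24·0 − c| / √625 = 4
|c| = 4·25, so c = 100 or c = −100.

c = −100 or c = 100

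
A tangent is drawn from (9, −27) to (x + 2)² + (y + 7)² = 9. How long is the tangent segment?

With centre O = (−2, −7), |OP|² = 521 and r² = 9.
The tangent meets the radius at right angles, so tangent² = |PO|² − r² = 521 − 9 = 512.

16√2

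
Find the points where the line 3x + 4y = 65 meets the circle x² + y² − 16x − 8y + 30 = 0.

(7, 11) and (15, 5)

Substitute y = (65 − 3x)/4:
25x² − 550x + 2625 = 0  ⟹  x² − 22x + 105 = 0
x = 15 or x = 7, giving (15, 5) and (7, 11).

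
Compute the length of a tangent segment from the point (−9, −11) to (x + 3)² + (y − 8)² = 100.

3√33

The centre is (−3, 8) and r = 10. The square of the distance from P to the centre is 36 + 361 = 397.
By the tangent–radius right angle, tangent length = √(|PO|² − r²) = √297 = 3√33.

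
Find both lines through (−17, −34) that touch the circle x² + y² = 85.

7x − 6y = 85 and 9x − 2y = −85

A line y − (−34) = m(x − (−17)) is tangent when its distance from (0, 0) is √85:
[m·(17) − (34)]² = 85(m² + 1)
12m² − 68m + 63 = 0, so m = 7/6 or m = 9/2.
Through (−17, −34) these give 7x − 6y = 85 and 9x − 2y = −85.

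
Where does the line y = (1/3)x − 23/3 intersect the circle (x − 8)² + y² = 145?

(−1, −8) and (20, −1)

Express y = (−23 + x)/3 and substitute into the circle:
10x² − 190x − 200 = 0  ⟹  x² − 19x − 20 = 0
x = 20 or x = −1, giving (20, −1) and (−1, −8).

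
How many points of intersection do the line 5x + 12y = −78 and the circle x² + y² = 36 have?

d² = (5·0 + 12·0 − (−78))²/169 = 36; r² = 36.
Since d² = r², the line is tangent.

1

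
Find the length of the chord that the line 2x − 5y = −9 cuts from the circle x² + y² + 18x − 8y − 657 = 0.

The distance from (−9, 4) to the line is 29/√29, and r² = 754.
Chord = 2√(r² − d²) = 2·√(725) = 10√29.

10√29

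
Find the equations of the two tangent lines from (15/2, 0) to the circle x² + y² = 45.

2x − y = 15 and 2x + y = 15

Write the tangent as mx − y + (0 − m·(15/2)) = 0 and set its distance from the centre to 3√5:
[m·(−15/2) − (0)]² = 45(m² + 1)
m² − 4 = 0, so m = 2 or m = −2.
Through (15/2, 0) these give 2x − y = 15 and 2x + y = 15.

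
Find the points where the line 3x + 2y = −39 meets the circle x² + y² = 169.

(−13, 0) and (−5, −12)

From the line, y = (−39 − 3x)/2. Substituting:
13x² + 234x + 845 = 0  ⟹  x² + 18x + 65 = 0
x = −5 or x = −13, giving (−5, −12) and (−13, 0).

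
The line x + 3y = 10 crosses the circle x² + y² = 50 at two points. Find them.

(−5, 5) and (7, 1)

Express y = (10 − x)/3 and substitute into the circle:
10x² − 20x − 350 = 0  ⟹  x² − 2x − 35 = 0
x = 7 or x = −5, giving (7, 1) and (−5, 5).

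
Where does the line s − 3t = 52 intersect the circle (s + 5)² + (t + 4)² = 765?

(−23, −25) and (22, −10)

Express t = (−52 + s)/3 and substitute into the circle:
10s² + 10s − 5060 = 0  ⟹  s² + s − 506 = 0
s = 22 or s = −23, giving (22, −10) and (−23, −25).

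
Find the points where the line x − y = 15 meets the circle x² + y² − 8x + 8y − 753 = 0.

Express y = x − 15 and substitute into the circle:
2x² − 30x − 648 = 0  ⟹  x² − 15x − 324 = 0
x = 27 or x = −12, giving (27, 12) and (−12, −27).

(−12, −27) and (27, 12)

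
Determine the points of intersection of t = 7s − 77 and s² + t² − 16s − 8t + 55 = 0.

(11, 0) and (12, 7)

Express t = 7s − 77 and substitute into the circle:
50s² − 1150s + 6600 = 0  ⟹  s² − 23s + 132 = 0
s = 12 or s = 11, giving (12, 7) and (11, 0).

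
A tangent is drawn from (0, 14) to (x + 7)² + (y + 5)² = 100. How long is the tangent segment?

With centre O = (−7, −5), |OP|² = 410 and r² = 100.
The tangent meets the radius at right angles, so tangent² = |PO|² − r² = 410 − 100 = 310.

√310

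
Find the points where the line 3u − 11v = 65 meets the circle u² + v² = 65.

Substitute v = (−65 + 3u)/11:
130u² − 390u − 3640 = 0  ⟹  u² − 3u − 28 = 0
u = 7 or u = −4, giving (7, −4) and (−4, −7).

(−4, −7) and (7, −4)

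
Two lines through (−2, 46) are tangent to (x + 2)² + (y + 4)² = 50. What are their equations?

Write the tangent as mx − y + (46 − m·(−2)) = 0 and set its distance from the centre to 5√2:
[m·(0) − (−50)]² = 50(m² + 1)
m² − 49 = 0, so m = −7 or m = 7.
With m = −7: 7x + y = 32. With m = 7: 7x − y = −60.

7x + y = 32 and 7x − y = −60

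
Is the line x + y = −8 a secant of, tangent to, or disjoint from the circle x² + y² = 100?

d² = (1·0 + 1·0 − (−8))²/2 = 32; r² = 100.
Since d² < r², the line cuts the circle twice.

secant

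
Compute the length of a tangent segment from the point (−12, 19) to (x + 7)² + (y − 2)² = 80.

3√26

Centre (−7, 2), r² = 80. |PO|² = (−5)² + (17)² = 314.
Power of the point: PT² = |PO|² − r² = 234, so PT = 3√26.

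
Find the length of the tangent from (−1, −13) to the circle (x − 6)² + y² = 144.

√74

The centre is (6, 0) and r = 12. The square of the distance from P to the centre is 49 + 169 = 218.
The tangent meets the radius at right angles, so tangent² = |PO|² − r² = 218 − 144 = 74.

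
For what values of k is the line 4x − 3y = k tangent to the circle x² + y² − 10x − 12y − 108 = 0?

Tangency holds when the distance from the centre (5, 6) to the line equals the radius 13:
|4·5 − 3·6 − k| / √25 = 13
|k − (2)| = 13·5, so k = 67 or k = −63.

k = −63 or k = 67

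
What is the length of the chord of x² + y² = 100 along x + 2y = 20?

4√5

Substitute y = (20 − x)/2:
5x² − 40x = 0  ⟹  x² − 8x = 0
x = 8 or x = 0, giving (8, 6) and (0, 10).
|(8, 6) − (0, 10)| = √((8)² + (−4)²) = 4√5.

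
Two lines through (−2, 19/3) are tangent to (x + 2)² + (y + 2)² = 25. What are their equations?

A line y − (19/3) = m(x − (−2)) is tangent when its distance from (−2, −2) is 5:
[m·(0) − (−25/3)]² = 25(m² + 1)
9m² − 16 = 0, so m = 4/3 or m = −4/3.
With m = 4/3: 4x − 3y = −27. With m = −4/3: 4x + 3y = 11.

4x − 3y = −27 and 4x + 3y = 11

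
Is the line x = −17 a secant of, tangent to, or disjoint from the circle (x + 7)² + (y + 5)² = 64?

Substituting the line into the circle gives y² + 10y + 61 = 0.
Δ = 100 − 244 = −144.
No real roots: the line does not meet the circle.

disjoint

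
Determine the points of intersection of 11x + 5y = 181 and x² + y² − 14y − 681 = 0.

Substitute y = (181 − 11x)/5:
146x² − 3212x + 3066 = 0  ⟹  x² − 22x + 21 = 0
x = 21 or x = 1, giving (21, −10) and (1, 34).

(1, 34) and (21, −10)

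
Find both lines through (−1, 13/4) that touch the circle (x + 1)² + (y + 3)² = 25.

3x + 4y = 10 and 3x − 4y = −16

A line y − (13/4) = m(x − (−1)) is tangent when its distance from (−1, −3) is 5:
[m·(0) − (−25/4)]² = 25(m² + 1)
16m² − 9 = 0, so m = −3/4 or m = 3/4.
With m = −3/4: 3x + 4y = 10. With m = 3/4: 3x − 4y = −16.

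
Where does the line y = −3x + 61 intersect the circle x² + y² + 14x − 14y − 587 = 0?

(12, 25) and (19, 4)

Express y = −3x + 61 and substitute into the circle:
10x² − 310x + 2280 = 0  ⟹  x² − 31x + 228 = 0
x = 19 or x = 12, giving (19, 4) and (12, 25).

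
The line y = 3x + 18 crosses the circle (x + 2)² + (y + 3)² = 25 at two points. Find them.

From the line, y = 3x + 18. Substituting:
10x² + 130x + 420 = 0  ⟹  x² + 13x + 42 = 0
x = −6 or x = −7, giving (−6, 0) and (−7, −3).

(−7, −3) and (−6, 0)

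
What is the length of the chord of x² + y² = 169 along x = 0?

The line gives x = 0. Substituting into the circle:
y² − 169 = 0
y = 13 or y = −13, giving (0, 13) and (0, −13).
Chord length = distance between (0, 13) and (0, −13) = √676 = 26.

26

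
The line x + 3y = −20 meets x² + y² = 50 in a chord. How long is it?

Centre (0, 0), r² = 50. Perpendicular distance d from centre to line = |20| / √10 = 20/√10.
Chord = 2√(r² − d²) = 2·√(10) = 2√10.

2√10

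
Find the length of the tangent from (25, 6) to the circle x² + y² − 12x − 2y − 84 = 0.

√265

The centre is (6, 1) and r = 11. The square of the distance from P to the centre is 361 + 25 = 386.
The tangent meets the radius at right angles, so tangent² = |PO|² − r² = 386 − 121 = 265.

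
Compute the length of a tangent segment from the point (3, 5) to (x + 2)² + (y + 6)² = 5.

√141

Centre (−2, −6), r² = 5. |PO|² = (5)² + (11)² = 146.
The tangent meets the radius at right angles, so tangent² = |PO|² − r² = 146 − 5 = 141.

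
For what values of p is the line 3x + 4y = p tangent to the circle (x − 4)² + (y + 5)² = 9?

p = −23 or p = 7

Tangency holds when the distance from the centre (4, −5) to the line equals the radius 3:
|3·4 + 4·(−5) − p| / √25 = 3
|p − (−8)| = 3·5, so p = 7 or p = −23.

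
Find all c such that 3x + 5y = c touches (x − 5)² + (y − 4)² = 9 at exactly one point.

c = 35 ± 3√34

For a tangent, require d(centre, line) = r = 3.
|3·5 + 5·4 − c| / √34 = 3
|c − (35)| = 3√34.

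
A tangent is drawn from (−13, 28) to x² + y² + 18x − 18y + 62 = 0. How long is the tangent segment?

√277

With centre O = (−9, 9), |OP|² = 377 and r² = 100.
Power of the point: PT² = |PO|² − r² = 277, so PT = √277.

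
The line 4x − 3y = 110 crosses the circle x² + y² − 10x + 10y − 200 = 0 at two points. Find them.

From the line, y = (−110 + 4x)/3. Substituting:
25x² − 850x + 7000 = 0  ⟹  x² − 34x + 280 = 0
x = 20 or x = 14, giving (20, −10) and (14, −18).

(14, −18) and (20, −10)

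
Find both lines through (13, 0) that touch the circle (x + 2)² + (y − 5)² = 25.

y = 0 and 3x + 4y = 39

Let a tangent through (13, 0) have slope m. Its distance from (−2, 5) must equal 5:
[m·(−15) − (5)]² = 25(m² + 1)
4m² + 3m = 0, so m = 0 or m = −3/4.
Through (13, 0) these give y = 0 and 3x + 4y = 39.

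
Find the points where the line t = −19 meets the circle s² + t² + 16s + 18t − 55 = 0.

(−18, −19) and (2, −19)

Express t = −19 and substitute into the circle:
s² + 16s − 36 = 0
s = 2 or s = −18, giving (2, −19) and (−18, −19).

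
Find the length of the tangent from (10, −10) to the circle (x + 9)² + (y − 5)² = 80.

Centre (−9, 5), r² = 80. |PO|² = (19)² + (−15)² = 586.
The tangent meets the radius at right angles, so tangent² = |PO|² − r² = 586 − 80 = 506.

√506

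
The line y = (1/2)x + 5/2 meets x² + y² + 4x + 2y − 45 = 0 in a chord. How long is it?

6√5

The distance from (−2, −1) to the line is 5/√5, and r² = 50.
Chord = 2√(r² − d²) = 2·√(45) = 6√5.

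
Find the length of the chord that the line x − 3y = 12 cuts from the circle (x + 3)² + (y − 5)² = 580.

Substitute y = (−12 + x)/3:
10x² − 4410 = 0  ⟹  x² − 441 = 0
x = 21 or x = −21, giving (21, 3) and (−21, −11).
Chord length = distance between (21, 3) and (−21, −11) = √1960 = 14√10.

14√10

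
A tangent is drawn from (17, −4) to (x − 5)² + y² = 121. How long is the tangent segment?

Centre (5, 0), r² = 121. |PO|² = (12)² + (−4)² = 160.
Power of the point: PT² = |PO|² − r² = 39, so PT = √39.

√39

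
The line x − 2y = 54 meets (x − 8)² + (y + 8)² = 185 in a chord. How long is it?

Express y = (−54 + x)/2 and substitute into the circle:
5x² − 140x + 960 = 0  ⟹  x² − 28x + 192 = 0
x = 16 or x = 12, giving (16, −19) and (12, −21).
Chord length = distance between (16, −19) and (12, −21) = √20 = 2√5.

2√5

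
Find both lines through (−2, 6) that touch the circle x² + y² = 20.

x + 2y = 10 and 2x − y = −10

A line y − (6) = m(x − (−2)) is tangent when its distance from (0, 0) is 2√5:
[m·(2) − (−6)]² = 20(m² + 1)
2m² − 3m − 2 = 0, so m = −1/2 or m = 2.
With m = −1/2: x + 2y = 10. With m = 2: 2x − y = −10.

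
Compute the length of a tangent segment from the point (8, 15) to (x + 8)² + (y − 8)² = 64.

√241

With centre O = (−8, 8), |OP|² = 305 and r² = 64.
By the tangent–radius right angle, tangent length = √(|PO|² − r²) = √241.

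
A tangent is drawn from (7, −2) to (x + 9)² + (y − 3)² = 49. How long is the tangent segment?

With centre O = (−9, 3), |OP|² = 281 and r² = 49.
The tangent meets the radius at right angles, so tangent² = |PO|² − r² = 281 − 49 = 232.

2√58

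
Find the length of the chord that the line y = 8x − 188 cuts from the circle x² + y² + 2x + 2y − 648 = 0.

2√65

From the line, y = 8x − 188. Substituting:
65x² − 2990x + 34320 = 0  ⟹  x² − 46x + 528 = 0
x = 24 or x = 22, giving (24, 4) and (22, −12).
|(24, 4) − (22, −12)| = √((2)² + (16)²) = 2√65.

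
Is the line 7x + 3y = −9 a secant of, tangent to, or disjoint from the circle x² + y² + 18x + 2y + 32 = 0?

disjoint

Centre (−9, −1), r² = 50. Distance² from centre to line = (−57)²/58 = 3249/58.
Since d² > r², the line lies outside the circle.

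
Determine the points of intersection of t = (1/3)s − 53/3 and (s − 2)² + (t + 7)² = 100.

Express t = (−53 + s)/3 and substitute into the circle:
10s² − 100s + 160 = 0  ⟹  s² − 10s + 16 = 0
s = 8 or s = 2, giving (8, −15) and (2, −17).

(2, −17) and (8, −15)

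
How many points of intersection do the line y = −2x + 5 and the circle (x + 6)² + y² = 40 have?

0

Substituting the line into the circle gives 5x² − 8x + 21 = 0.
Δ = 64 − 420 = −356.
No real roots: the line does not meet the circle.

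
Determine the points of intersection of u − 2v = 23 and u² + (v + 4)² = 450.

From the line, v = (−23 + u)/2. Substituting:
5u² − 30u − 1575 = 0  ⟹  u² − 6u − 315 = 0
u = 21 or u = −15, giving (21, −1) and (−15, −19).

(−15, −19) and (21, −1)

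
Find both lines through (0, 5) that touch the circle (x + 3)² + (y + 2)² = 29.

2x − 5y = −25 and 5x + 2y = 10

Write the tangent as mx − y + (5 − m·(0)) = 0 and set its distance from the centre to √29:
[m·(−3) − (−7)]² = 29(m² + 1)
10m² + 21m − 10 = 0, so m = 2/5 or m = −5/2.
With m = 2/5: 2x − 5y = −25. With m = −5/2: 5x + 2y = 10.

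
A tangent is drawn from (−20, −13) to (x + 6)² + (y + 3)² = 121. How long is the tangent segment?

5√7

Centre (−6, −3), r² = 121. |PO|² = (−14)² + (−10)² = 296.
Power of the point: PT² = |PO|² − r² = 175, so PT = 5√7.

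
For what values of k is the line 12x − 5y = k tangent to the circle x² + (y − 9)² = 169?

k = −214 or k = 124

The line touches the circle iff its distance from (0, 9) is 13:
|12·0 − 5·9 − k| / √169 = 13
|k − (−45)| = 13·13, so k = 124 or k = −214.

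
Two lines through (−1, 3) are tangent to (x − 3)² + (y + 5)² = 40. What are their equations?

Write the tangent as mx − y + (3 − m·(−1)) = 0 and set its distance from the centre to 2√10:
(4m − (−8))² = 40(m² + 1)
3m² − 8m − 3 = 0, so m = 3 or m = −1/3.
With m = 3: 3x − y = −6. With m = −1/3: x + 3y = 8.

3x − y = −6 and x + 3y = 8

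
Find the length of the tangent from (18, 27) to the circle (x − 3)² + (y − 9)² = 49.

10√5

The centre is (3, 9) and r = 7. The square of the distance from P to the centre is 225 + 324 = 549.
The tangent meets the radius at right angles, so tangent² = |PO|² − r² = 549 − 49 = 500.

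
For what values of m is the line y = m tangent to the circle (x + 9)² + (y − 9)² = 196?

The line touches the circle iff its distance from (−9, 9) is 14:
|0·(−9) + 1·9 − m| / √1 = 14
|m − (9)| = 14, so m = 23 or m = −5.

m = −5 or m = 23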